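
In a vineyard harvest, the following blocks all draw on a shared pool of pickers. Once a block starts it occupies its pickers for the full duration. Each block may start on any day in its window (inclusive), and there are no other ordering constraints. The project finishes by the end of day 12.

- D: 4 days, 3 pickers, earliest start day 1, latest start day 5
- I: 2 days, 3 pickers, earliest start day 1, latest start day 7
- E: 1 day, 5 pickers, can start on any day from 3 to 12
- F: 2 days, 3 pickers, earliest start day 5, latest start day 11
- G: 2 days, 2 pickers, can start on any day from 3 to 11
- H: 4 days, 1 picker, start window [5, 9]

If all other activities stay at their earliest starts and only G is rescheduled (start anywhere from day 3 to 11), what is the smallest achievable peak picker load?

8

G@3: d1:6  d2:6  d3:10  d4:5  d5:4  d6:4  d7:1  d8:1  d9:0  d10:0  d11:0  d12:0 → peak 10
G@4: d1:6  d2:6  d3:8  d4:5  d5:6  d6:4  d7:1  d8:1  d9:0  d10:0  d11:0  d12:0 → peak 8
G@5: d1:6  d2:6  d3:8  d4:3  d5:6  d6:6  d7:1  d8:1  d9:0  d10:0  d11:0  d12:0 → peak 8
G@6: d1:6  d2:6  d3:8  d4:3  d5:4  d6:6  d7:3  d8:1  d9:0  d10:0  d11:0  d12:0 → peak 8
G@7: d1:6  d2:6  d3:8  d4:3  d5:4  d6:4  d7:3  d8:3  d9:0  d10:0  d11:0  d12:0 → peak 8
G@8: d1:6  d2:6  d3:8  d4:3  d5:4  d6:4  d7:1  d8:3  d9:2  d10:0  d11:0  d12:0 → peak 8
G@9: d1:6  d2:6  d3:8  d4:3  d5:4  d6:4  d7:1  d8:1  d9:2  d10:2  d11:0  d12:0 → peak 8
G@10: d1:6  d2:6  d3:8  d4:3  d5:4  d6:4  d7:1  d8:1  d9:0  d10:2  d11:2  d12:0 → peak 8
G@11: d1:6  d2:6  d3:8  d4:3  d5:4  d6:4  d7:1  d8:1  d9:0  d10:0  d11:2  d12:2 → peak 8
Best is G@4, peak 8.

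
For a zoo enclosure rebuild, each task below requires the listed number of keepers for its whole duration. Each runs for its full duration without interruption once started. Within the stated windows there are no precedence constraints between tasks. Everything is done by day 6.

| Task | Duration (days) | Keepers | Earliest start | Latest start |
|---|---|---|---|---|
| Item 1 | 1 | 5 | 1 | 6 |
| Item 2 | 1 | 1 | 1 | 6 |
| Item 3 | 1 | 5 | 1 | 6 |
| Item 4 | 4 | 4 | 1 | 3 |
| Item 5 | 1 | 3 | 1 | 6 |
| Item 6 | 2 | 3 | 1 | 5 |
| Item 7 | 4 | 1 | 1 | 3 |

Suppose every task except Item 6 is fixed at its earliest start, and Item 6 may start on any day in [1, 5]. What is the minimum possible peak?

19

Item 6@1: d1:22  d2:8  d3:5  d4:5  d5:0  d6:0 → peak 22
Item 6@2: d1:19  d2:8  d3:8  d4:5  d5:0  d6:0 → peak 19
Item 6@3: d1:19  d2:5  d3:8  d4:8  d5:0  d6:0 → peak 19
Item 6@4: d1:19  d2:5  d3:5  d4:8  d5:3  d6:0 → peak 19
Item 6@5: d1:19  d2:5  d3:5  d4:5  d5:3  d6:3 → peak 19
Best is Item 6@2, peak 19.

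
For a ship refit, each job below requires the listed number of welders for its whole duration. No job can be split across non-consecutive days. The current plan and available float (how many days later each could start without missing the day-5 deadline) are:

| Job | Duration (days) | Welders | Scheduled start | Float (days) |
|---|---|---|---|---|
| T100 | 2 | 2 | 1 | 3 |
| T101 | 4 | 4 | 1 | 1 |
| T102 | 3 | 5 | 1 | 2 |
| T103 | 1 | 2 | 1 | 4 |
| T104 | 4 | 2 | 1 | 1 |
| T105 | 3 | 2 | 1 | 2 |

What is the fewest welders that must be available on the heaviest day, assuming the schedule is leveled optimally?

Early-start (T100@1, T101@1, T102@1, T103@1, T104@1, T105@1) gives peak 17: d1:17  d2:15  d3:13  d4:6  d5:0.
Shift T104→2, T105→3.
Schedule T100@1, T101@1, T102@1, T103@1, T104@2, T105@3: d1:13  d2:13  d3:13  d4:8  d5:4 — peak 13.

13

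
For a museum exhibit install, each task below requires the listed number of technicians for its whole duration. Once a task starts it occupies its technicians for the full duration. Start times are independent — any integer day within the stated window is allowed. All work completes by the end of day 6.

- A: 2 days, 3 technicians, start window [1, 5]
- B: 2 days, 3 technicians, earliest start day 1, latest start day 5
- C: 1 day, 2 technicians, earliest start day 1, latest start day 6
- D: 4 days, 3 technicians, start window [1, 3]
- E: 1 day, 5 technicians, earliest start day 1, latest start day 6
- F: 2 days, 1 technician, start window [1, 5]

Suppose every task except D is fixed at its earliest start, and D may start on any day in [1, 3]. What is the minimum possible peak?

14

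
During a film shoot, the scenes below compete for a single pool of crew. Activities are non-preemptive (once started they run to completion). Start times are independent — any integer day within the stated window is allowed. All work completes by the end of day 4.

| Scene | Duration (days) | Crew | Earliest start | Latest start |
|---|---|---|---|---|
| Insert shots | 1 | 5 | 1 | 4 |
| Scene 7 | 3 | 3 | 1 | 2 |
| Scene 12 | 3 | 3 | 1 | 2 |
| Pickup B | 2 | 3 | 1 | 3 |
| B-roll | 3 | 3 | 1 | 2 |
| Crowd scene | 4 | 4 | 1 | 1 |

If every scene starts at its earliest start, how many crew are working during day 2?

16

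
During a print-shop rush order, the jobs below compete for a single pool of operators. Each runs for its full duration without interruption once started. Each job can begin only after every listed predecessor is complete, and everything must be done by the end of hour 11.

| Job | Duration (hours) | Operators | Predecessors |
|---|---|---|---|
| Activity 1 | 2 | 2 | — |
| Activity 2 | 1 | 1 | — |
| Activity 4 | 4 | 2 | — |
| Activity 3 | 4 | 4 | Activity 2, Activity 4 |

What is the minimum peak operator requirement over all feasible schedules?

4

Early-start (Activity 1@1, Activity 2@1, Activity 4@1, Activity 3@5) gives peak 5: h1:5  h2:4  h3:2  h4:2  h5:4  h6:4  h7:4  h8:4  h9:0  h10:0  h11:0.
Shift Activity 4→2, Activity 3→6.
Schedule Activity 1@1, Activity 2@1, Activity 4@2, Activity 3@6: h1:3  h2:4  h3:2  h4:2  h5:2  h6:4  h7:4  h8:4  h9:4  h10:0  h11:0 — peak 4.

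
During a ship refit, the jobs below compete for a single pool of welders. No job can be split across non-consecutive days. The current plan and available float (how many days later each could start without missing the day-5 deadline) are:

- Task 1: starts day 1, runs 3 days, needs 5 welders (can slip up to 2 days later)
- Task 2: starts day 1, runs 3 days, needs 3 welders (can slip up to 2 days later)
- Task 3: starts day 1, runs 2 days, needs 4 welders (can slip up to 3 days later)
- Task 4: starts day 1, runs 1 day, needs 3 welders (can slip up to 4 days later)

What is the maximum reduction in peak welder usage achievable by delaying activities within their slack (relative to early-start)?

7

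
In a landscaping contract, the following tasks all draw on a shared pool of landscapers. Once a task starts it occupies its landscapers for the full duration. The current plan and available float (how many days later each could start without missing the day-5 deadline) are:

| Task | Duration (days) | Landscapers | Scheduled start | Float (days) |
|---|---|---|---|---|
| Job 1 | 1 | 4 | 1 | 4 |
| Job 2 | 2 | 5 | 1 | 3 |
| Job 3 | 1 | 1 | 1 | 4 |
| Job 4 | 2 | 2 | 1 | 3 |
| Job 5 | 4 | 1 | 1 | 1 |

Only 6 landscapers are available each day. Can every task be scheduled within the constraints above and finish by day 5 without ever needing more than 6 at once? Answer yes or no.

Schedule Job 1@1, Job 2@2, Job 3@1, Job 4@4, Job 5@1: d1:6  d2:6  d3:6  d4:3  d5:2 — peak 6 ≤ 6.

yes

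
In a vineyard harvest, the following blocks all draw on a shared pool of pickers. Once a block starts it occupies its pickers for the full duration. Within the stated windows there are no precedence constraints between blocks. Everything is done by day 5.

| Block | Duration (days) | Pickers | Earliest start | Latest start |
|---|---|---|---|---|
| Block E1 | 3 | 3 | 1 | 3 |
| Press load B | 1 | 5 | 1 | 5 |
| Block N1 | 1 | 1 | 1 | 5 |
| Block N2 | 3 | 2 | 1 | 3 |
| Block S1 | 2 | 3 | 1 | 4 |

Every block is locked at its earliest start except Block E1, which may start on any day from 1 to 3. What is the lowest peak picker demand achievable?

11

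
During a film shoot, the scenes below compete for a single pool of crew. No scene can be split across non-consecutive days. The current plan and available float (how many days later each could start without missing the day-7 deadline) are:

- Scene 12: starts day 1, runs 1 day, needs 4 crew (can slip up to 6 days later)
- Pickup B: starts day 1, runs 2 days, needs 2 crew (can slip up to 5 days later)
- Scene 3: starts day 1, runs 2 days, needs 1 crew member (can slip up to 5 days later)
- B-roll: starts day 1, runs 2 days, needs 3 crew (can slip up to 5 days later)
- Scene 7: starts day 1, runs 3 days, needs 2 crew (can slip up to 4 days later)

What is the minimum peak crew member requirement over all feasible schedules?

Early-start (Scene 12@1, Pickup B@1, Scene 3@1, B-roll@1, Scene 7@1) gives peak 12: d1:12  d2:8  d3:2  d4:0  d5:0  d6:0  d7:0.
Shift Pickup B→2, Scene 3→4, B-roll→5, Scene 7→2.
Schedule Scene 12@1, Pickup B@2, Scene 3@4, B-roll@5, Scene 7@2: d1:4  d2:4  d3:4  d4:3  d5:4  d6:3  d7:0 — peak 4.
Total crew member-days = 22 over 7 days ⇒ peak ≥ ⌈22/7⌉ = 4, so 4 is optimal.

4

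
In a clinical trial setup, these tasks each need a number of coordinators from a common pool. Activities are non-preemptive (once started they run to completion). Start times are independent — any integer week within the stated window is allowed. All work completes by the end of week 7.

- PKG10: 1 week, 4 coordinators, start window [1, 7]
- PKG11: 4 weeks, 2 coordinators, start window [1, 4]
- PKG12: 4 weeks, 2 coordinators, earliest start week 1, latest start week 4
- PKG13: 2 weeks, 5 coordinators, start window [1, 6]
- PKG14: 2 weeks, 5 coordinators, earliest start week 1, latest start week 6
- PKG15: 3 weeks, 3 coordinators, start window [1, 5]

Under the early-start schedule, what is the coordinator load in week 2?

17

At early start, week 2 has: PKG11, PKG12, PKG13, PKG14, PKG15.
Demand: 2 + 2 + 5 + 5 + 3 = 17.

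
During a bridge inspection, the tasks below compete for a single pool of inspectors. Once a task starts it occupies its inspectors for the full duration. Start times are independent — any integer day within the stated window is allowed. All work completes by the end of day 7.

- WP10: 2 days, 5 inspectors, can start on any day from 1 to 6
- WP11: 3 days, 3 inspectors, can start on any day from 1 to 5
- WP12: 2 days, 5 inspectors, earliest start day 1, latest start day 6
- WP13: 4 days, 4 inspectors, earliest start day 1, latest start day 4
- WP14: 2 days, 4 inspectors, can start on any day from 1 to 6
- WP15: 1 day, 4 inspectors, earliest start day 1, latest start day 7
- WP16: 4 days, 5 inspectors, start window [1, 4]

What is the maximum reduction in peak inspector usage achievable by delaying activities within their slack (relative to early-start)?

17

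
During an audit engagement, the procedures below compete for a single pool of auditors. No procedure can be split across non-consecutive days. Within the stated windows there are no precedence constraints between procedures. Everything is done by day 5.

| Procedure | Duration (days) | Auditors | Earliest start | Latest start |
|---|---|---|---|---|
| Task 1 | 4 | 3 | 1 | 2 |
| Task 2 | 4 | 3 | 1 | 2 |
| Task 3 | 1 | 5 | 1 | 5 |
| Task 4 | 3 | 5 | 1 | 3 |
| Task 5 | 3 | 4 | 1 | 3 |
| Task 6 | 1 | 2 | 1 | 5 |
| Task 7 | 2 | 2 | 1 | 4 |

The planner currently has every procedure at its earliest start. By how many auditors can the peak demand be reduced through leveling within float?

Early-start peak: d1:24  d2:17  d3:15  d4:6  d5:0 ⇒ 24.
Leveled (Task 1@1, Task 2@1, Task 3@1, Task 4@2, Task 5@1, Task 6@4, Task 7@4): d1:15  d2:15  d3:15  d4:15  d5:2 ⇒ 15.
Reduction 24 − 15 = 9.

9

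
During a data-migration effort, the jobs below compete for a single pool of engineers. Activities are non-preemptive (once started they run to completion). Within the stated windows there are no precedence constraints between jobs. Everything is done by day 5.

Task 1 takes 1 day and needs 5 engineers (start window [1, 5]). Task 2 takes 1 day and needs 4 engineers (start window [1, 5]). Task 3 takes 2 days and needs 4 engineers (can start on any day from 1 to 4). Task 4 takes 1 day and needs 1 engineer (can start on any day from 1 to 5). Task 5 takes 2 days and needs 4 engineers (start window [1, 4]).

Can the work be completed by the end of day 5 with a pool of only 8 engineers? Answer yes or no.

Schedule Task 1@1, Task 2@2, Task 3@2, Task 4@1, Task 5@3: d1:6  d2:8  d3:8  d4:4  d5:0 — peak 8 ≤ 8.

yes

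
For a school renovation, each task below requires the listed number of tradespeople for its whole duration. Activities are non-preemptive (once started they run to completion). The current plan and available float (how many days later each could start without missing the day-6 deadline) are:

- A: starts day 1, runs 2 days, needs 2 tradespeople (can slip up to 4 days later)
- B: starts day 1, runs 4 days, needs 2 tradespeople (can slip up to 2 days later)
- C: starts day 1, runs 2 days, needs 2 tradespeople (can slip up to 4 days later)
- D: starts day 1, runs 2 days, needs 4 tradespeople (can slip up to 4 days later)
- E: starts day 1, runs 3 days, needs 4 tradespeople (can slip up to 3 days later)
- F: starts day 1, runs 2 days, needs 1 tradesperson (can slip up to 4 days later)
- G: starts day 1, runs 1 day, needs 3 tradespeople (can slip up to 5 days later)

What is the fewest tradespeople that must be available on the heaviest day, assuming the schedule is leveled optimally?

8

Early-start (A@1, B@1, C@1, D@1, E@1, F@1, G@1) gives peak 18: d1:18  d2:15  d3:6  d4:2  d5:0  d6:0.
Shift D→5, E→3, G→6.
Schedule A@1, B@1, C@1, D@5, E@3, F@1, G@6: d1:7  d2:7  d3:6  d4:6  d5:8  d6:7 — peak 8.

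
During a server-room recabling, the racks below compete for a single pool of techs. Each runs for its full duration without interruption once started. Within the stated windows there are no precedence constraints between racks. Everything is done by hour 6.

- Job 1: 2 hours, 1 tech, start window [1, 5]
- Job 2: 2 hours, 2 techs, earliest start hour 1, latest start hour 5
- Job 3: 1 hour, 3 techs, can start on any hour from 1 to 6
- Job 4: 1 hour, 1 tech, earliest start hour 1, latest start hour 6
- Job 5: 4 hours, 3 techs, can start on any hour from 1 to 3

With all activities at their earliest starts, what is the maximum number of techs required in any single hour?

10

Early-start schedule: Job 1@1, Job 2@1, Job 3@1, Job 4@1, Job 5@1.
Load per hour: hour 1: 10, hour 2: 6, hour 3: 3, hour 4: 3, hour 5: 0, hour 6: 0.
Peak is 10.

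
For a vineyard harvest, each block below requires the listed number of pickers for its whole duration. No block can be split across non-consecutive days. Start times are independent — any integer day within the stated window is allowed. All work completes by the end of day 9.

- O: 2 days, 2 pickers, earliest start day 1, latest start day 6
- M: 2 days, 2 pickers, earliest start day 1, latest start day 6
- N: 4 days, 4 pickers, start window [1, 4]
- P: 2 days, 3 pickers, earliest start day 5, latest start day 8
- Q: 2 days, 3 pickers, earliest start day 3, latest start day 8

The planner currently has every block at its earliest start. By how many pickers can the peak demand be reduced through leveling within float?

Early-start peak: d1:8  d2:8  d3:7  d4:7  d5:3  d6:3  d7:0  d8:0  d9:0 ⇒ 8.
Leveled (O@1, M@1, N@3, P@7, Q@7): d1:4  d2:4  d3:4  d4:4  d5:4  d6:4  d7:6  d8:6  d9:0 ⇒ 6.
Reduction 8 − 6 = 2.

2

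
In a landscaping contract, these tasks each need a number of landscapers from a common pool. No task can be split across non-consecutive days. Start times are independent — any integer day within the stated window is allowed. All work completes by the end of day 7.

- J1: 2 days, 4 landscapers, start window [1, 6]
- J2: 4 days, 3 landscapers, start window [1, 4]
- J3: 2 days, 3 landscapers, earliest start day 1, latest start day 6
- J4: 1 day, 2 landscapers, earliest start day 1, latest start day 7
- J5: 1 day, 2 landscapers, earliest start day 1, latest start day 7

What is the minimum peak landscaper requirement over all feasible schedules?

Early-start (J1@1, J2@1, J3@1, J4@1, J5@1) gives peak 14: d1:14  d2:10  d3:3  d4:3  d5:0  d6:0  d7:0.
Shift J2→3, J3→3, J5→2.
Schedule J1@1, J2@3, J3@3, J4@1, J5@2: d1:6  d2:6  d3:6  d4:6  d5:3  d6:3  d7:0 — peak 6.

6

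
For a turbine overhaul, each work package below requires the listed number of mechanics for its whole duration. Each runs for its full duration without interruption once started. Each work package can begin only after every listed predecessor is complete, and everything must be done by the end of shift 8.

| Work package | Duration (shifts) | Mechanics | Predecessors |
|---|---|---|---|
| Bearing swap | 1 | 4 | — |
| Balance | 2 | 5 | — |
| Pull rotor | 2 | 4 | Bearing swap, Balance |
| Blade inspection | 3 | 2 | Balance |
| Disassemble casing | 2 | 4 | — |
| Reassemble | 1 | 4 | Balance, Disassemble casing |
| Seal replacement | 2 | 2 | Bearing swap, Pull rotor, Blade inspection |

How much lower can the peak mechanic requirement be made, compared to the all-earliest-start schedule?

Early-start peak: s1:13  s2:9  s3:10  s4:6  s5:2  s6:2  s7:2  s8:0 ⇒ 13.
Leveled (Bearing swap@1, Balance@2, Pull rotor@4, Blade inspection@4, Disassemble casing@6, Reassemble@8, Seal replacement@7): s1:4  s2:5  s3:5  s4:6  s5:6  s6:6  s7:6  s8:6 ⇒ 6.
Reduction 13 − 6 = 7.

7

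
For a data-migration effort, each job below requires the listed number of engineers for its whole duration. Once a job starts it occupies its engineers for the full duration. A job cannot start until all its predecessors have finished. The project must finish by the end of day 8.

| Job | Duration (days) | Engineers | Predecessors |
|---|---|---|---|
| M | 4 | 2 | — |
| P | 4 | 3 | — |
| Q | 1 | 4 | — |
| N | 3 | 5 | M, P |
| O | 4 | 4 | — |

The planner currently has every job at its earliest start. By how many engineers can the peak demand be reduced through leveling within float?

Early-start peak: d1:13  d2:9  d3:9  d4:9  d5:5  d6:5  d7:5  d8:0 ⇒ 13.
Leveled (M@1, P@1, Q@1, N@5, O@2): d1:9  d2:9  d3:9  d4:9  d5:9  d6:5  d7:5  d8:0 ⇒ 9.
Reduction 13 − 9 = 4.

4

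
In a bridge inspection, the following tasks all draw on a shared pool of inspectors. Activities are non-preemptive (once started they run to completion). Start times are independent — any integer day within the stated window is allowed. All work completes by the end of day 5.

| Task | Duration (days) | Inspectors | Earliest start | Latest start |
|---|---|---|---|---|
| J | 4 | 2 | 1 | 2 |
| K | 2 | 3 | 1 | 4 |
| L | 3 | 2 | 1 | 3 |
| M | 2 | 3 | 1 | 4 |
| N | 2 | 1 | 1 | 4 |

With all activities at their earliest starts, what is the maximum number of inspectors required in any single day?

11

Early-start schedule: J@1, K@1, L@1, M@1, N@1.
Load per day: day 1: 11, day 2: 11, day 3: 4, day 4: 2, day 5: 0.
Peak is 11.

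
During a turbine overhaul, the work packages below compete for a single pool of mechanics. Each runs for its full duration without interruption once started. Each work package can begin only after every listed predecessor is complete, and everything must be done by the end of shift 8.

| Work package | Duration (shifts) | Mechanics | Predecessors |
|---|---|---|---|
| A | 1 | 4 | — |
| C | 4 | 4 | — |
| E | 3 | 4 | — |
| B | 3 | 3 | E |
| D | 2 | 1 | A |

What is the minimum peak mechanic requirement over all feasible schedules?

7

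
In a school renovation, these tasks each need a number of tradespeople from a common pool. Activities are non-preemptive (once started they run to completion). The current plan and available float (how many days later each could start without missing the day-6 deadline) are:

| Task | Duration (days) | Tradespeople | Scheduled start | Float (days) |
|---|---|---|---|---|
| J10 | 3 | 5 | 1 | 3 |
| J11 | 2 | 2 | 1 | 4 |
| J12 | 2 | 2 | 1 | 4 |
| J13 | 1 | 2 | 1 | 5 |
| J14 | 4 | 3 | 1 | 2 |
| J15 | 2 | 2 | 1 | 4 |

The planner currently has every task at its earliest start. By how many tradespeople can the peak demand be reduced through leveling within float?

Early-start peak: d1:16  d2:14  d3:8  d4:3  d5:0  d6:0 ⇒ 16.
Leveled (J10@1, J11@1, J12@4, J13@4, J14@3, J15@5): d1:7  d2:7  d3:8  d4:7  d5:7  d6:5 ⇒ 8.
Reduction 16 − 8 = 8.

8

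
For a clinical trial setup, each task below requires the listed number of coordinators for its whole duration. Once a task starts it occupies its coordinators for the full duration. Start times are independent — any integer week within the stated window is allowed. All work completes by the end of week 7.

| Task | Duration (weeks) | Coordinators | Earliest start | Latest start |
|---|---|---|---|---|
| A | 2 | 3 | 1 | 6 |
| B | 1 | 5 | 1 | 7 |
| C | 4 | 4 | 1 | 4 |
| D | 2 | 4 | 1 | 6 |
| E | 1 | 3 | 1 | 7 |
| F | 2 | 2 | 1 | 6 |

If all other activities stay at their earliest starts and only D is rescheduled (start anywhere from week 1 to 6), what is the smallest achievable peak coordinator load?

17

D@1: w1:21  w2:13  w3:4  w4:4  w5:0  w6:0  w7:0 → peak 21
D@2: w1:17  w2:13  w3:8  w4:4  w5:0  w6:0  w7:0 → peak 17
D@3: w1:17  w2:9  w3:8  w4:8  w5:0  w6:0  w7:0 → peak 17
D@4: w1:17  w2:9  w3:4  w4:8  w5:4  w6:0  w7:0 → peak 17
D@5: w1:17  w2:9  w3:4  w4:4  w5:4  w6:4  w7:0 → peak 17
D@6: w1:17  w2:9  w3:4  w4:4  w5:0  w6:4  w7:4 → peak 17
Best is D@2, peak 17.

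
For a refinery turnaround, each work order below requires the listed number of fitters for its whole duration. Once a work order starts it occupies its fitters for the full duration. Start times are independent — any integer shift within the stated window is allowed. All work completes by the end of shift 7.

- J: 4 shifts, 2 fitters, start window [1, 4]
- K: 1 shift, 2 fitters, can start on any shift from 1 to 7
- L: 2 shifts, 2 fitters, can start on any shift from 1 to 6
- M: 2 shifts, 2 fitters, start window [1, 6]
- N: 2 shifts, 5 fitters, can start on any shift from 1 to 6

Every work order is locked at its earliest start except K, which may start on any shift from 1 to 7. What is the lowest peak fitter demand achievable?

K@1: s1:13  s2:11  s3:2  s4:2  s5:0  s6:0  s7:0 → peak 13
K@2: s1:11  s2:13  s3:2  s4:2  s5:0  s6:0  s7:0 → peak 13
K@3: s1:11  s2:11  s3:4  s4:2  s5:0  s6:0  s7:0 → peak 11
K@4: s1:11  s2:11  s3:2  s4:4  s5:0  s6:0  s7:0 → peak 11
K@5: s1:11  s2:11  s3:2  s4:2  s5:2  s6:0  s7:0 → peak 11
K@6: s1:11  s2:11  s3:2  s4:2  s5:0  s6:2  s7:0 → peak 11
K@7: s1:11  s2:11  s3:2  s4:2  s5:0  s6:0  s7:2 → peak 11
Best is K@3, peak 11.

11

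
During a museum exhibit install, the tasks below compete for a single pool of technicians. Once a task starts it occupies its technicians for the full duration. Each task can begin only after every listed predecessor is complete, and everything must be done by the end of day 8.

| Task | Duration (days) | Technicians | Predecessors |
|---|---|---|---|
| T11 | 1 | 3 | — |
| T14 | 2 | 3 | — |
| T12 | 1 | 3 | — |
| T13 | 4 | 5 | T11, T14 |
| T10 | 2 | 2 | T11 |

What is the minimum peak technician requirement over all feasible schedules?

5

Early-start (T11@1, T14@1, T12@1, T13@3, T10@2) gives peak 9: d1:9  d2:5  d3:7  d4:5  d5:5  d6:5  d7:0  d8:0.
Shift T14→2, T12→4, T13→5.
Schedule T11@1, T14@2, T12@4, T13@5, T10@2: d1:3  d2:5  d3:5  d4:3  d5:5  d6:5  d7:5  d8:5 — peak 5.
Total technician-days = 36 over 8 days ⇒ peak ≥ ⌈36/8⌉ = 5, so 5 is optimal.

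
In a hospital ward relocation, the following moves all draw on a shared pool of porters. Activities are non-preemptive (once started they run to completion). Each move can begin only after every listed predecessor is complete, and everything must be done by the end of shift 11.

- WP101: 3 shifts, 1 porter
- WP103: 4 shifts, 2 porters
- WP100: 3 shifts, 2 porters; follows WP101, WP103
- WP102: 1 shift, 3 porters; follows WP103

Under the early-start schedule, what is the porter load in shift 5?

5

At early start, shift 5 has: WP100, WP102.
Demand: 2 + 3 = 5.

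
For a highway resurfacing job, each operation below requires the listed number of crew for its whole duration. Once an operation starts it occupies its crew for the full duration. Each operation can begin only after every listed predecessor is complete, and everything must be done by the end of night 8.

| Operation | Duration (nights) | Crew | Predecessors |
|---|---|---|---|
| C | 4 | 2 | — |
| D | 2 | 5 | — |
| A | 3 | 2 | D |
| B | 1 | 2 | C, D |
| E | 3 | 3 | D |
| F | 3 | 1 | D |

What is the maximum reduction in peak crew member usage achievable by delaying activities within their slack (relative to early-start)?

Early-start peak: n1:7  n2:7  n3:8  n4:8  n5:8  n6:0  n7:0  n8:0 ⇒ 8.
Leveled (C@3, D@1, A@3, B@7, E@6, F@3): n1:5  n2:5  n3:5  n4:5  n5:5  n6:5  n7:5  n8:3 ⇒ 5.
Reduction 8 − 5 = 3.

3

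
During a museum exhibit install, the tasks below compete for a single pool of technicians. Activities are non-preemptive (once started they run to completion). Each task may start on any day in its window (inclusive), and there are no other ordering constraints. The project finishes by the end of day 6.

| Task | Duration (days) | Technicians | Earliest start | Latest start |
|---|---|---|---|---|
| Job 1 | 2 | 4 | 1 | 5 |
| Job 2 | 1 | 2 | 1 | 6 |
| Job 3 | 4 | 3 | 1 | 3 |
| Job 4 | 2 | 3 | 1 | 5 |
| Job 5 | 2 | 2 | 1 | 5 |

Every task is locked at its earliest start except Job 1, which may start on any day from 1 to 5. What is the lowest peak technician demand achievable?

10

Job 1@1: d1:14  d2:12  d3:3  d4:3  d5:0  d6:0 → peak 14
Job 1@2: d1:10  d2:12  d3:7  d4:3  d5:0  d6:0 → peak 12
Job 1@3: d1:10  d2:8  d3:7  d4:7  d5:0  d6:0 → peak 10
Job 1@4: d1:10  d2:8  d3:3  d4:7  d5:4  d6:0 → peak 10
Job 1@5: d1:10  d2:8  d3:3  d4:3  d5:4  d6:4 → peak 10
Best is Job 1@3, peak 10.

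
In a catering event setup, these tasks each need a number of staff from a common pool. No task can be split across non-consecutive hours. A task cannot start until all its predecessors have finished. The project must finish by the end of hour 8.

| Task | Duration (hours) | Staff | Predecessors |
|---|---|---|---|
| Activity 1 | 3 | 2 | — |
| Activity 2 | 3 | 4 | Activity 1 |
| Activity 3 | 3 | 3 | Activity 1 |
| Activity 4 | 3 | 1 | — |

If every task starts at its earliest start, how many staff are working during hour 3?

At early start, hour 3 has: Activity 1, Activity 4.
Demand: 2 + 1 = 3.

3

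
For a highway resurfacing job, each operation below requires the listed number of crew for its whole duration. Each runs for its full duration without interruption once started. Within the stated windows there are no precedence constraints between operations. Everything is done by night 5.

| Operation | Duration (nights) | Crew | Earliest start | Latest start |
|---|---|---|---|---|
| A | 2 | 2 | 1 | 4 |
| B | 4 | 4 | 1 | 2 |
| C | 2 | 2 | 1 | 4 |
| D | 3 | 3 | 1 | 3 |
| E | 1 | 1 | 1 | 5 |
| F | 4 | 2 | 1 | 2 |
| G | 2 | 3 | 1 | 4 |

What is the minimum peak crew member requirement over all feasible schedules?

11

Early-start (A@1, B@1, C@1, D@1, E@1, F@1, G@1) gives peak 17: n1:17  n2:16  n3:9  n4:6  n5:0.
Shift C→3, F→2, G→4.
Schedule A@1, B@1, C@3, D@1, E@1, F@2, G@4: n1:10  n2:11  n3:11  n4:11  n5:5 — peak 11.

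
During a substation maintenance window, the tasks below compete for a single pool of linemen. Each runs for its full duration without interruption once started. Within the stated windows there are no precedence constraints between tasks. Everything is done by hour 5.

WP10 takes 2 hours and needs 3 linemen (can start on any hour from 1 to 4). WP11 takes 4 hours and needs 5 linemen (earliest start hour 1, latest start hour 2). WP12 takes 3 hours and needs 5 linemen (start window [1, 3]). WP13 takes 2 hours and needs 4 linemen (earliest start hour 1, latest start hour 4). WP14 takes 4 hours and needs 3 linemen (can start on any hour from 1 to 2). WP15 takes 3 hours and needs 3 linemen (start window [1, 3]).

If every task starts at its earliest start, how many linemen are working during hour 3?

At early start, hour 3 has: WP11, WP12, WP14, WP15.
Demand: 5 + 5 + 3 + 3 = 16.

16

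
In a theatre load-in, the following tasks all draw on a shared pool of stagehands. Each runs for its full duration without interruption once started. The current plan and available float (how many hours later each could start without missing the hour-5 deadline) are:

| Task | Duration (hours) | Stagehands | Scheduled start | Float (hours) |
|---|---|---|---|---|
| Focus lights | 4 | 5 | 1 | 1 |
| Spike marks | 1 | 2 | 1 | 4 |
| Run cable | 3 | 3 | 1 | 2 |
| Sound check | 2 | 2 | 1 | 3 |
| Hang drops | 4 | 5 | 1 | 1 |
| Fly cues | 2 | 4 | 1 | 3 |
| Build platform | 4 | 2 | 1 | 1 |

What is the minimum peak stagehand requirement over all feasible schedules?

Early-start (Focus lights@1, Spike marks@1, Run cable@1, Sound check@1, Hang drops@1, Fly cues@1, Build platform@1) gives peak 23: h1:23  h2:21  h3:15  h4:12  h5:0.
Shift Fly cues→4, Build platform→2.
Schedule Focus lights@1, Spike marks@1, Run cable@1, Sound check@1, Hang drops@1, Fly cues@4, Build platform@2: h1:17  h2:17  h3:15  h4:16  h5:6 — peak 17.

17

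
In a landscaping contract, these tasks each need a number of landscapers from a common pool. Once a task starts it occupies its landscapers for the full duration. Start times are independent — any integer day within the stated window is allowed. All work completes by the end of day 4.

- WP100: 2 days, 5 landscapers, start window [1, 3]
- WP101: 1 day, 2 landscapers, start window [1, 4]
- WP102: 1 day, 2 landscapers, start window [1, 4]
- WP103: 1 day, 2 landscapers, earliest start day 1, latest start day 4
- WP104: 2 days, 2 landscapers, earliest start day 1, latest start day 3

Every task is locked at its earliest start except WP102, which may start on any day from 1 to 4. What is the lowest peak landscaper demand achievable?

11

WP102@1: d1:13  d2:7  d3:0  d4:0 → peak 13
WP102@2: d1:11  d2:9  d3:0  d4:0 → peak 11
WP102@3: d1:11  d2:7  d3:2  d4:0 → peak 11
WP102@4: d1:11  d2:7  d3:0  d4:2 → peak 11
Best is WP102@2, peak 11.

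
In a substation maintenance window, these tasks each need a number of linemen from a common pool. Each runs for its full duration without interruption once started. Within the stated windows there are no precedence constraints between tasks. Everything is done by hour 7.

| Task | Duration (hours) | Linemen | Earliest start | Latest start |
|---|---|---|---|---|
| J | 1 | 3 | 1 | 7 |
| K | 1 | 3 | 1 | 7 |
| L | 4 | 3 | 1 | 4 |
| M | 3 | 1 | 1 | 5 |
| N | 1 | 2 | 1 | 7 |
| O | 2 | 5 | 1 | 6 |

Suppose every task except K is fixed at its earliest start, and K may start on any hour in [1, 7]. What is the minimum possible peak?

14

K@1: h1:17  h2:9  h3:4  h4:3  h5:0  h6:0  h7:0 → peak 17
K@2: h1:14  h2:12  h3:4  h4:3  h5:0  h6:0  h7:0 → peak 14
K@3: h1:14  h2:9  h3:7  h4:3  h5:0  h6:0  h7:0 → peak 14
K@4: h1:14  h2:9  h3:4  h4:6  h5:0  h6:0  h7:0 → peak 14
K@5: h1:14  h2:9  h3:4  h4:3  h5:3  h6:0  h7:0 → peak 14
K@6: h1:14  h2:9  h3:4  h4:3  h5:0  h6:3  h7:0 → peak 14
K@7: h1:14  h2:9  h3:4  h4:3  h5:0  h6:0  h7:3 → peak 14
Best is K@2, peak 14.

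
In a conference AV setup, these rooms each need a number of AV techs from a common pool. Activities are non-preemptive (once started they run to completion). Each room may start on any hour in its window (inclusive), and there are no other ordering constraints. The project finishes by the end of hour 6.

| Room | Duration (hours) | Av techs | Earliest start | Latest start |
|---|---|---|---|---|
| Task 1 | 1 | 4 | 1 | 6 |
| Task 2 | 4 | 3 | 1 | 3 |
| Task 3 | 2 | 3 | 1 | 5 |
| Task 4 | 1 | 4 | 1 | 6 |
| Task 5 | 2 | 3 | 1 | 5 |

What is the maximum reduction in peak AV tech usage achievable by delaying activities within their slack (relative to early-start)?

Early-start peak: h1:17  h2:9  h3:3  h4:3  h5:0  h6:0 ⇒ 17.
Leveled (Task 1@1, Task 2@2, Task 3@2, Task 4@6, Task 5@4): h1:4  h2:6  h3:6  h4:6  h5:6  h6:4 ⇒ 6.
Reduction 17 − 6 = 11.

11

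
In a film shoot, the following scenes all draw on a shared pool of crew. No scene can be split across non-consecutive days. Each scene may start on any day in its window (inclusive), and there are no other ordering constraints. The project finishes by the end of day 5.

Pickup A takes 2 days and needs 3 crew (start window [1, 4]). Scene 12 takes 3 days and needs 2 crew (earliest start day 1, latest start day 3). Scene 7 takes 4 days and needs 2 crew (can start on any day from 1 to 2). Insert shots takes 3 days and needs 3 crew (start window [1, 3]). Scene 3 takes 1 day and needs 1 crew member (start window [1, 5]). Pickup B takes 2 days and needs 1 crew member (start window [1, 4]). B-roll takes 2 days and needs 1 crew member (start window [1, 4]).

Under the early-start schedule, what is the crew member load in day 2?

At early start, day 2 has: Pickup A, Scene 12, Scene 7, Insert shots, Pickup B, B-roll.
Demand: 3 + 2 + 2 + 3 + 1 + 1 = 12.

12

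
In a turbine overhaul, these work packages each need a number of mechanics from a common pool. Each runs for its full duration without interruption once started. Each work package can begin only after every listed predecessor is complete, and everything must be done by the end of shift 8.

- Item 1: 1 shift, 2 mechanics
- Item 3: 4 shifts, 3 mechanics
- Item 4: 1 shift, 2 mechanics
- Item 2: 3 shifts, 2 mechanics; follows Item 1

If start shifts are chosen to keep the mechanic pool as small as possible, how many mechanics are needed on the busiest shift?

4

Early-start (Item 1@1, Item 3@1, Item 4@1, Item 2@2) gives peak 7: s1:7  s2:5  s3:5  s4:5  s5:0  s6:0  s7:0  s8:0.
Shift Item 3→2, Item 2→6.
Schedule Item 1@1, Item 3@2, Item 4@1, Item 2@6: s1:4  s2:3  s3:3  s4:3  s5:3  s6:2  s7:2  s8:2 — peak 4.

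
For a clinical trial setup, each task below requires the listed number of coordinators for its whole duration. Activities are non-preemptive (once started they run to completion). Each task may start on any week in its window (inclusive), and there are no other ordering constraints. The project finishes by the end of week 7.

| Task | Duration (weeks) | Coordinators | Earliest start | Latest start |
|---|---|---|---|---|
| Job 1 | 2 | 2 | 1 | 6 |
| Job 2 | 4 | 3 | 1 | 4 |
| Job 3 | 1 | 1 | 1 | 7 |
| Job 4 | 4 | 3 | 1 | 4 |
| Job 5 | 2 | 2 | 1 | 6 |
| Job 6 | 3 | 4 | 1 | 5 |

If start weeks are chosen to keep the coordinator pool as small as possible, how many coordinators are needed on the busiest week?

Early-start (Job 1@1, Job 2@1, Job 3@1, Job 4@1, Job 5@1, Job 6@1) gives peak 15: w1:15  w2:14  w3:10  w4:6  w5:0  w6:0  w7:0.
Shift Job 4→4, Job 5→2, Job 6→5.
Schedule Job 1@1, Job 2@1, Job 3@1, Job 4@4, Job 5@2, Job 6@5: w1:6  w2:7  w3:5  w4:6  w5:7  w6:7  w7:7 — peak 7.
Total coordinator-weeks = 45 over 7 weeks ⇒ peak ≥ ⌈45/7⌉ = 7, so 7 is optimal.

7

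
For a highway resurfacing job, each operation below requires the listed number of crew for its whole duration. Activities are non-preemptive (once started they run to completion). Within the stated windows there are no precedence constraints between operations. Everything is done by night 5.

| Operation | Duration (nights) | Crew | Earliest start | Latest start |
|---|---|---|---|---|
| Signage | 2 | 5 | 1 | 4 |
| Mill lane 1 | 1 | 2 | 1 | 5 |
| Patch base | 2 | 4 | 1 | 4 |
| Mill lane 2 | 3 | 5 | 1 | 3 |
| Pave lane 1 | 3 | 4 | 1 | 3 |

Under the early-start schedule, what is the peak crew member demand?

20

Early-start schedule: Signage@1, Mill lane 1@1, Patch base@1, Mill lane 2@1, Pave lane 1@1.
Load per night: night 1: 20, night 2: 18, night 3: 9, night 4: 0, night 5: 0.
Peak is 20.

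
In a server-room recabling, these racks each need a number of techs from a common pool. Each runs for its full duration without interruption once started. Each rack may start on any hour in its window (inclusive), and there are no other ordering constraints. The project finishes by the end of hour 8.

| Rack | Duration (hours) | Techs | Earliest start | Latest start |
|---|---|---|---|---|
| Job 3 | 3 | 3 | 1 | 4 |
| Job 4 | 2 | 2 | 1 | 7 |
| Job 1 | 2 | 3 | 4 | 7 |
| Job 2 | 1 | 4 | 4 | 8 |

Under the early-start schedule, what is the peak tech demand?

Early-start schedule: Job 3@1, Job 4@1, Job 1@4, Job 2@4.
Load per hour: hour 1: 5, hour 2: 5, hour 3: 3, hour 4: 7, hour 5: 3, hour 6: 0, hour 7: 0, hour 8: 0.
Peak is 7.

7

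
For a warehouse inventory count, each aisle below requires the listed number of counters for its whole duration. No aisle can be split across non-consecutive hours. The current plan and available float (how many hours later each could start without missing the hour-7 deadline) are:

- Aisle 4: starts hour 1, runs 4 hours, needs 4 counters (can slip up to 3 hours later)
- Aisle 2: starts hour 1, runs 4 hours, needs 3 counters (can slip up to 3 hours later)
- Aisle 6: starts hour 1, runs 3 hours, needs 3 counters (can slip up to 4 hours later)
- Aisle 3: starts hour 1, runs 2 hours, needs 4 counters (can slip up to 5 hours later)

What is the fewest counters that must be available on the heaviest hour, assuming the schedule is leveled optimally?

Early-start (Aisle 4@1, Aisle 2@1, Aisle 6@1, Aisle 3@1) gives peak 14: h1:14  h2:14  h3:10  h4:7  h5:0  h6:0  h7:0.
Shift Aisle 6→5, Aisle 3→5.
Schedule Aisle 4@1, Aisle 2@1, Aisle 6@5, Aisle 3@5: h1:7  h2:7  h3:7  h4:7  h5:7  h6:7  h7:3 — peak 7.
Total counter-hours = 45 over 7 hours ⇒ peak ≥ ⌈45/7⌉ = 7, so 7 is optimal.

7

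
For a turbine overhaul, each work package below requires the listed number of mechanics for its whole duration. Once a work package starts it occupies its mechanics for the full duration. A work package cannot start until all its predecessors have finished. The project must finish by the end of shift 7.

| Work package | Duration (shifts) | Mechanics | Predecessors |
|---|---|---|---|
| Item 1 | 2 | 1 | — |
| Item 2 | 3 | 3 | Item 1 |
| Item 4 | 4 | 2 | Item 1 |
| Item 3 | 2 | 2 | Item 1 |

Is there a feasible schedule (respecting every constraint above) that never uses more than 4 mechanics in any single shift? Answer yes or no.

no

The minimum achievable peak is 5; 4 < 5, so no feasible schedule stays within the cap.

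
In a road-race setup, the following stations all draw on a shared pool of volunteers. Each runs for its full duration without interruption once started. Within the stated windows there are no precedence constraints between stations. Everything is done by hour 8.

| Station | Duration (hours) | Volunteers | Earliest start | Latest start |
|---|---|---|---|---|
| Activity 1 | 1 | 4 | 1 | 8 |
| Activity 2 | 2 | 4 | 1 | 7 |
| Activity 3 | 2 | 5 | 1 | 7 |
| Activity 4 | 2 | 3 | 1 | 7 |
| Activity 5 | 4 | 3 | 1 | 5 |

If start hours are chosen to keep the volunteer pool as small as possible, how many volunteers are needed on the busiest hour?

7

Early-start (Activity 1@1, Activity 2@1, Activity 3@1, Activity 4@1, Activity 5@1) gives peak 19: h1:19  h2:15  h3:3  h4:3  h5:0  h6:0  h7:0  h8:0.
Shift Activity 2→2, Activity 3→5, Activity 4→7.
Schedule Activity 1@1, Activity 2@2, Activity 3@5, Activity 4@7, Activity 5@1: h1:7  h2:7  h3:7  h4:3  h5:5  h6:5  h7:3  h8:3 — peak 7.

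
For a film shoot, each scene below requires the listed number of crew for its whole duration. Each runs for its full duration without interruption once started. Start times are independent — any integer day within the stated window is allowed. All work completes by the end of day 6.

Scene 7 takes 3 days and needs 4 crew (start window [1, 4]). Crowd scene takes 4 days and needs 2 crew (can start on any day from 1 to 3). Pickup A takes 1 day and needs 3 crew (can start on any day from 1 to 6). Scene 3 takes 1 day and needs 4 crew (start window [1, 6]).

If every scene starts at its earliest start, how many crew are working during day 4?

At early start, day 4 has: Crowd scene.
Demand: 2 = 2.

2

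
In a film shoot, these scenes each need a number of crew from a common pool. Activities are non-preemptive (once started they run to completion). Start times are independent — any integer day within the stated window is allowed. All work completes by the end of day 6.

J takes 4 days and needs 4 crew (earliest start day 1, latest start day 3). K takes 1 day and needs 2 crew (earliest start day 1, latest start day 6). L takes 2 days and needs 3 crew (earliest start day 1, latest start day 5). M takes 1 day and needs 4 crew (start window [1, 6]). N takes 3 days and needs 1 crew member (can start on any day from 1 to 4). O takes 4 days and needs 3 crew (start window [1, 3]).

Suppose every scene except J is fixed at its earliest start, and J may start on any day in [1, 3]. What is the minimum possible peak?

J@1: d1:17  d2:11  d3:8  d4:7  d5:0  d6:0 → peak 17
J@2: d1:13  d2:11  d3:8  d4:7  d5:4  d6:0 → peak 13
J@3: d1:13  d2:7  d3:8  d4:7  d5:4  d6:4 → peak 13
Best is J@2, peak 13.

13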